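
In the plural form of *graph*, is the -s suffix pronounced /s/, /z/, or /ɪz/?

/s/

The stem *graph* ends in a voiceless non-sibilant consonant.
The plural suffix surfaces as /ɪz/ after sibilants, /s/ after other voiceless consonants, and /z/ after other voiced sounds.
So the plural -s on *graph* is pronounced /s/.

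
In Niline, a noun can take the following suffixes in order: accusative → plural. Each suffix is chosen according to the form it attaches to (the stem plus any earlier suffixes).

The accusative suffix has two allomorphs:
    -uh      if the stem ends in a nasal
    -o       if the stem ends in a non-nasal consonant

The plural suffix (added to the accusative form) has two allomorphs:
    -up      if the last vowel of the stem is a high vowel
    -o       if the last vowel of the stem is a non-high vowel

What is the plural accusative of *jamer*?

*jamer*: final consonant = /r/, non-nasal → -o → *jamero*.
The accusative form *jamero* — last vowel /o/ (a non-high vowel) → -o → *jameroo*.

jameroo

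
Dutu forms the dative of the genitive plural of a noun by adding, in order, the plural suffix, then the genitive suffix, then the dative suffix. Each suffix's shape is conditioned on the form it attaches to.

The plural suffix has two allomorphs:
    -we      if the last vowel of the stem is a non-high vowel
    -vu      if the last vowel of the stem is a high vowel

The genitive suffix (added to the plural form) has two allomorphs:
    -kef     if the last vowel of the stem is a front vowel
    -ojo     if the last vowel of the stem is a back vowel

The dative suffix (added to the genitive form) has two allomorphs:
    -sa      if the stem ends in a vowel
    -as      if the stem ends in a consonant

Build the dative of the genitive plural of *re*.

*re*: last vowel = /e/, a non-high vowel → -we → *rewe*.
Since the last vowel of the plural form *rewe* is /e/ (a front vowel), it takes -kef, giving *rewekef*.
Since the final sound of the genitive form *rewekef* is /f/ (a consonant), it takes -as, giving *rewekefas*.

rewekefas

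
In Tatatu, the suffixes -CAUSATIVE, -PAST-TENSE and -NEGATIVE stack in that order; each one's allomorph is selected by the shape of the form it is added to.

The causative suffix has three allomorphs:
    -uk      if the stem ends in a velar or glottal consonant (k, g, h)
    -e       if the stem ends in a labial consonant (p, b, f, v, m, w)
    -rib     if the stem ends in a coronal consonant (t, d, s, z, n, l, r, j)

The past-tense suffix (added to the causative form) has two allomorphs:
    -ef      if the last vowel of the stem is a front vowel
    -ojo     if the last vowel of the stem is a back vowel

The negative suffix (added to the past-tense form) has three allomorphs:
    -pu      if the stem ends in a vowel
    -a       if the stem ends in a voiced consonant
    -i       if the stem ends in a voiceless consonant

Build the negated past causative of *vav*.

vaveefi

Since the final consonant of *vav* is /v/ (labial), it takes -e, giving *vave*.
Since the last vowel of the causative form *vave* is /e/ (a front vowel), it takes -ef, giving *vaveef*.
Since the final sound of the past-tense form *vaveef* is /f/ (a voiceless consonant), it takes -i, giving *vaveefi*.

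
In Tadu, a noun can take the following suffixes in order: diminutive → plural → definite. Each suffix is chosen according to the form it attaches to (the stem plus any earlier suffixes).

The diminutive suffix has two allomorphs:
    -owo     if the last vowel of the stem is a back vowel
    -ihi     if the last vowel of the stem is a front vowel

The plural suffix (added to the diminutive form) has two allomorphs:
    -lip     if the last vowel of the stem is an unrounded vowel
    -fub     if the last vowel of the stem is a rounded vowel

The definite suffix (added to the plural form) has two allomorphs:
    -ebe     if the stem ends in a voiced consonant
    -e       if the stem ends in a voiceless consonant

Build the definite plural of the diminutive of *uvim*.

*uvim*: last vowel = /i/, a front vowel → -ihi → *uvimihi*.
The diminutive form *uvimihi*: last vowel = /i/, an unrounded vowel → -lip → *uvimihilip*.
The final consonant of the plural form *uvimihilip* is /p/, which is voiceless, so the definite suffix is -e, giving *uvimihilipe*.

uvimihilipe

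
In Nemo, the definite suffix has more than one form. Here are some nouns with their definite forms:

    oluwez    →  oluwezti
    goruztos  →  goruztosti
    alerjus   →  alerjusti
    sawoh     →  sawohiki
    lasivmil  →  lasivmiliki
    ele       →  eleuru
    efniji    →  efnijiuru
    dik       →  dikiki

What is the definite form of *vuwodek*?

vuwodekiki

The suffix is conditioned by the final sound: -ti when the stem ends in a sibilant (*oluwez*, *goruztos*, *alerjus*); -iki when the stem ends in a non-sibilant consonant (*sawoh*, *lasivmil*, *dik*); -uru when the stem ends in a vowel (*ele*, *efniji*).
*vuwodek*: final sound = /k/, a non-sibilant consonant → -iki → *vuwodekiki*.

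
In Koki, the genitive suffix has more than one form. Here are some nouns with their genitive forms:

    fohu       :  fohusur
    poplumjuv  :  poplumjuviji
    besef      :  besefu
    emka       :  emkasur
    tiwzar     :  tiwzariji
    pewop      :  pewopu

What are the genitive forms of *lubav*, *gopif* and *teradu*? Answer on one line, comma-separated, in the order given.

The alternation tracks the final sound of the stem — -u when the stem ends in a voiceless consonant (*besef*, *pewop*); -iji when the stem ends in a voiced consonant (*poplumjuv*, *tiwzar*); -sur when the stem ends in a vowel (*fohu*, *emka*).
*lubav*: final sound = /v/, a voiced consonant → -iji → *lubaviji*.
Since the final sound of *gopif* is /f/ (a voiceless consonant), it takes -u, giving *gopifu*.
Since the final sound of *teradu* is /u/ (a vowel), it takes -sur, giving *teradusur*.

lubaviji, gopifu, teradusur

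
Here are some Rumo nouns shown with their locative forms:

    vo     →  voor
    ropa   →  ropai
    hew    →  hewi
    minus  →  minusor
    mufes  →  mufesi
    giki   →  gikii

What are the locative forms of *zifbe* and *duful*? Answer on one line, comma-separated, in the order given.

The alternation tracks the last vowel of the stem — -or when the last vowel of the stem is a rounded vowel (*vo*, *minus*); -i when the last vowel of the stem is an unrounded vowel (*ropa*, *hew*, *mufes*, *giki*).
The last vowel of *zifbe* is /e/, which is an unrounded vowel, so the suffix is -i, giving *zifbei*.
Since the last vowel of *duful* is /u/ (a rounded vowel), it takes -or, giving *dufulor*.

zifbei, dufulor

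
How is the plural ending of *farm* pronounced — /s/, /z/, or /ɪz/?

The stem *farm* ends in a voiced non-sibilant sound.
The plural suffix surfaces as /ɪz/ after sibilants, /s/ after other voiceless consonants, and /z/ after other voiced sounds.
So the plural -s on *farm* is pronounced /z/.

/z/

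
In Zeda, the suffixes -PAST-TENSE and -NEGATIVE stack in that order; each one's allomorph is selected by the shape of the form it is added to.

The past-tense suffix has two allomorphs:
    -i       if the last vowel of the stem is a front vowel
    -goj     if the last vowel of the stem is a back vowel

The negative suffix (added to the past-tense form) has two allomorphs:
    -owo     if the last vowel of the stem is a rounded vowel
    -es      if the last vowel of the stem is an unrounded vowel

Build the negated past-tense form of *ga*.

The last vowel of *ga* is /a/, which is a back vowel, so the past-tense suffix is -goj, giving *gagoj*.
The past-tense form *gagoj* — last vowel /o/ (a rounded vowel) → -owo → *gagojowo*.

gagojowo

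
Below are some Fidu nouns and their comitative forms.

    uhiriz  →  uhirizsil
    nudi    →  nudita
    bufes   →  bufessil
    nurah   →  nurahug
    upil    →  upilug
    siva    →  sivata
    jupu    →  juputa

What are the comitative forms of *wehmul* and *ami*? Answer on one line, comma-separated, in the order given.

The suffix is conditioned by the final sound: -sil when the stem ends in a sibilant (*uhiriz*, *bufes*); -ug when the stem ends in a non-sibilant consonant (*nurah*, *upil*); -ta when the stem ends in a vowel (*nudi*, *siva*, *jupu*).
The final sound of *wehmul* is /l/, which is a non-sibilant consonant, so the suffix is -ug, giving *wehmulug*.
*ami*: final sound = /i/, a vowel → -ta → *amita*.

wehmulug, amita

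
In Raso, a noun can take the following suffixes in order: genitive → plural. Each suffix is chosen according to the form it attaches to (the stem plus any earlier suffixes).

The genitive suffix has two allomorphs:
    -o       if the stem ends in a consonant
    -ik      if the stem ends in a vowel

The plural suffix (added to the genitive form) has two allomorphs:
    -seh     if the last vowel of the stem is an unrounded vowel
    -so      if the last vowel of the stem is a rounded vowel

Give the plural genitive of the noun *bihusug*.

Since the final sound of *bihusug* is /g/ (a consonant), it takes -o, giving *bihusugo*.
The last vowel of the genitive form *bihusugo* is /o/, which is a rounded vowel, so the plural suffix is -so, giving *bihusugoso*.

bihusugoso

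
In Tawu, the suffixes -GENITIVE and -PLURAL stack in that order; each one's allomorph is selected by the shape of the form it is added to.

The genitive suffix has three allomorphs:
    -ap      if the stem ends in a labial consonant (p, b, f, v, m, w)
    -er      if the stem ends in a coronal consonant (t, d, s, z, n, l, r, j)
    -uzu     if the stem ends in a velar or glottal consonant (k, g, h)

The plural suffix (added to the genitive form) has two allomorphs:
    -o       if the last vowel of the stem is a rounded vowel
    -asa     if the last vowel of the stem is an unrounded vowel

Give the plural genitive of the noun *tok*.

tokuzuo

*tok* — final consonant /k/ (velar/glottal) → -uzu → *tokuzu*.
Since the last vowel of the genitive form *tokuzu* is /u/ (a rounded vowel), it takes -o, giving *tokuzuo*.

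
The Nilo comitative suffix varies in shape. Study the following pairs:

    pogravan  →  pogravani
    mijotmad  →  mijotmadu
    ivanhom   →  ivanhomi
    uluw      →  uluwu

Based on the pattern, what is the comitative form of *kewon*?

The suffix is conditioned by the final consonant: -i when the stem ends in a nasal (*pogravan*, *ivanhom*); -u when the stem ends in a non-nasal consonant (*mijotmad*, *uluw*).
Since the final consonant of *kewon* is /n/ (a nasal), it takes -i, giving *kewoni*.

kewoni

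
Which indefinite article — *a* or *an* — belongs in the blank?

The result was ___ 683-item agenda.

a

The indefinite article is chosen by the initial *sound* of the following word, not its spelling.
The number *683* is spoken "six hundred …", beginning with /sɪks/ — a consonant sound.
So the article is *a*: The result was a 683-item agenda.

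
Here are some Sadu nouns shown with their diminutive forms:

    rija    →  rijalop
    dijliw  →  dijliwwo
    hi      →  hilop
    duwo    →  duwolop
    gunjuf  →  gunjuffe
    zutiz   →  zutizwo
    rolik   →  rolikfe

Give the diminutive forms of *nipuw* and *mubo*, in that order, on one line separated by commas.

The pattern is voicing of the final sound: -fe when the stem ends in a voiceless consonant (*gunjuf*, *rolik*); -wo when the stem ends in a voiced consonant (*dijliw*, *zutiz*); -lop when the stem ends in a vowel (*rija*, *hi*, *duwo*).
*nipuw* — final sound /w/ (a voiced consonant) → -wo → *nipuwwo*.
The final sound of *mubo* is /o/, which is a vowel, so the suffix is -lop, giving *mubolop*.

nipuwwo, mubolop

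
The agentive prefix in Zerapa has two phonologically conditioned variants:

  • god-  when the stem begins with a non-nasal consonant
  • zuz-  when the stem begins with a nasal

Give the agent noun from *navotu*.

zuznavotu

*navotu* — first consonant /n/ (a nasal) → zuz- → *zuznavotu*.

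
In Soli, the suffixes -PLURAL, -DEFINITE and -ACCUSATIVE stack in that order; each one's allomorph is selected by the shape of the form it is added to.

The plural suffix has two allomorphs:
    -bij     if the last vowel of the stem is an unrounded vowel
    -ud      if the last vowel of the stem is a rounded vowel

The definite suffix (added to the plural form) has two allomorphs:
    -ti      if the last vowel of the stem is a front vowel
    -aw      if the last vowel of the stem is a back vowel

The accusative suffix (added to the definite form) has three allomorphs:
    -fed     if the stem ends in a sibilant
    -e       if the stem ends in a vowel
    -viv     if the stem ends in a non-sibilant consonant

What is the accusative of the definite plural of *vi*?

vibijtie

Since the last vowel of *vi* is /i/ (an unrounded vowel), it takes -bij, giving *vibij*.
The plural form *vibij*: last vowel = /i/, a front vowel → -ti → *vibijti*.
The final sound of the definite form *vibijti* is /i/, which is a vowel, so the accusative suffix is -e, giving *vibijtie*.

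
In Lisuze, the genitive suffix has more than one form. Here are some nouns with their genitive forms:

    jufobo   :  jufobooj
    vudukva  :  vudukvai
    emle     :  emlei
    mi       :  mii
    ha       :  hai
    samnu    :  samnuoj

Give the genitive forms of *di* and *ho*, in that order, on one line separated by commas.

The alternation tracks the last vowel of the stem — -oj when the last vowel of the stem is a rounded vowel (*jufobo*, *samnu*); -i when the last vowel of the stem is an unrounded vowel (*vudukva*, *emle*, *mi*, *ha*).
The last vowel of *di* is /i/, which is an unrounded vowel, so the suffix is -i, giving *dii*.
*ho*: last vowel = /o/, a rounded vowel → -oj → *hooj*.

dii, hooj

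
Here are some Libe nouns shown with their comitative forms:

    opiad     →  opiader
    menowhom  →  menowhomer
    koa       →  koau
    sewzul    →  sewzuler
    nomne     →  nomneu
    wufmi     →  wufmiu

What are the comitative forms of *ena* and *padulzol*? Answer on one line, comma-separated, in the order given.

The alternation tracks the final sound of the stem — -er when the stem ends in a consonant (*opiad*, *menowhom*, *sewzul*); -u when the stem ends in a vowel (*koa*, *nomne*, *wufmi*).
The final sound of *ena* is /a/, which is a vowel, so the suffix is -u, giving *enau*.
*padulzol* — final sound /l/ (a consonant) → -er → *padulzoler*.

enau, padulzoler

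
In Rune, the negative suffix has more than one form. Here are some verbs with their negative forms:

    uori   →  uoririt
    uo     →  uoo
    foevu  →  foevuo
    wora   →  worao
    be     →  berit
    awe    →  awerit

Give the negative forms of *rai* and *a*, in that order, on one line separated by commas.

Looking at the last vowel of each stem: -rit when the last vowel of the stem is a front vowel (*uori*, *be*, *awe*); -o when the last vowel of the stem is a back vowel (*uo*, *foevu*, *wora*).
The last vowel of *rai* is /i/, which is a front vowel, so the suffix is -rit, giving *rairit*.
The last vowel of *a* is /a/, which is a back vowel, so the suffix is -o, giving *ao*.

rairit, ao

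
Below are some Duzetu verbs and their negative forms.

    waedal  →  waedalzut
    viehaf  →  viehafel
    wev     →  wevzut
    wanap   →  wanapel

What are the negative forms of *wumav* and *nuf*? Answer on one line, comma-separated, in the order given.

wumavzut, nufel

The pattern is voicing of the final consonant: -el when the stem ends in a voiceless consonant (*viehaf*, *wanap*); -zut when the stem ends in a voiced consonant (*waedal*, *wev*).
Since the final consonant of *wumav* is /v/ (voiced), it takes -zut, giving *wumavzut*.
The final consonant of *nuf* is /f/, which is voiceless, so the suffix is -el, giving *nufel*.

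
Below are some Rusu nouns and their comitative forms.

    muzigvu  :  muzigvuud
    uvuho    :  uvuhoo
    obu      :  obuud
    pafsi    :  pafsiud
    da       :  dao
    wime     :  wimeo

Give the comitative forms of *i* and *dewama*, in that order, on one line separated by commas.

The suffix is conditioned by the last vowel: -ud when the last vowel of the stem is a high vowel (*muzigvu*, *obu*, *pafsi*); -o when the last vowel of the stem is a non-high vowel (*uvuho*, *da*, *wime*).
Since the last vowel of *i* is /i/ (a high vowel), it takes -ud, giving *iud*.
*dewama* — last vowel /a/ (a non-high vowel) → -o → *dewamao*.

iud, dewamao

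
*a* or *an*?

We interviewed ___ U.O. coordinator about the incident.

The indefinite article is chosen by the initial *sound* of the following word, not its spelling.
The initialism *U.O.* is read letter by letter; the first letter, U, is pronounced /juː/, which begins with a consonant sound.
So the article is *a*: We interviewed a U.O. coordinator about the incident.

a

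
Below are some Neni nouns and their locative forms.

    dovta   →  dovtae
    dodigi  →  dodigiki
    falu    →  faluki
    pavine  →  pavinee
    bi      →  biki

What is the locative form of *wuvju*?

The suffix is conditioned by the last vowel: -ki when the last vowel of the stem is a high vowel (*dodigi*, *falu*, *bi*); -e when the last vowel of the stem is a non-high vowel (*dovta*, *pavine*).
Since the last vowel of *wuvju* is /u/ (a high vowel), it takes -ki, giving *wuvjuki*.

wuvjuki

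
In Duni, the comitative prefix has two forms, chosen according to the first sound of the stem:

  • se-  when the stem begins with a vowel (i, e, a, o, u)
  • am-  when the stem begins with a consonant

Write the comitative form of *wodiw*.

Since the first sound of *wodiw* is /w/ (a consonant), it takes am-, giving *amwodiw*.

amwodiw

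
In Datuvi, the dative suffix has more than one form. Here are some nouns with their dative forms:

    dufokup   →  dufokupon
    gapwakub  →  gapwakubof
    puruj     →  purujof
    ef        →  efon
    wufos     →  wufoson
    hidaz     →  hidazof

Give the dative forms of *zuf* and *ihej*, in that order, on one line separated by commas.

The alternation tracks the final consonant of the stem — -on when the stem ends in a voiceless consonant (*dufokup*, *ef*, *wufos*); -of when the stem ends in a voiced consonant (*gapwakub*, *puruj*, *hidaz*).
*zuf*: final consonant = /f/, voiceless → -on → *zufon*.
Since the final consonant of *ihej* is /j/ (voiced), it takes -of, giving *ihejof*.

zufon, ihejof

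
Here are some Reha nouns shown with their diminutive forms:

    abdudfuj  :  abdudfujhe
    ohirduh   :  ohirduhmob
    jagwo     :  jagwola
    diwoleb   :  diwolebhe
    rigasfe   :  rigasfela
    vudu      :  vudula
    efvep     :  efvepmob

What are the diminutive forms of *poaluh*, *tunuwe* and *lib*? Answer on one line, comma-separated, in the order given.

poaluhmob, tunuwela, libhe

Looking at the final sound of each stem: -mob when the stem ends in a voiceless consonant (*ohirduh*, *efvep*); -he when the stem ends in a voiced consonant (*abdudfuj*, *diwoleb*); -la when the stem ends in a vowel (*jagwo*, *rigasfe*, *vudu*).
The final sound of *poaluh* is /h/, which is a voiceless consonant, so the suffix is -mob, giving *poaluhmob*.
*tunuwe*: final sound = /e/, a vowel → -la → *tunuwela*.
Since the final sound of *lib* is /b/ (a voiced consonant), it takes -he, giving *libhe*.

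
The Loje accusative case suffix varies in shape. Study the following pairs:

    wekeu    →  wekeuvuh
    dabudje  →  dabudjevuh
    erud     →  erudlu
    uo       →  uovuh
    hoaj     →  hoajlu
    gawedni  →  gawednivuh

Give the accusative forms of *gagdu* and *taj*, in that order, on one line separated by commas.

gagduvuh, tajlu

The suffix is conditioned by the final sound: -lu when the stem ends in a consonant (*erud*, *hoaj*); -vuh when the stem ends in a vowel (*wekeu*, *dabudje*, *uo*, *gawedni*).
Since the final sound of *gagdu* is /u/ (a vowel), it takes -vuh, giving *gagduvuh*.
*taj* — final sound /j/ (a consonant) → -lu → *tajlu*.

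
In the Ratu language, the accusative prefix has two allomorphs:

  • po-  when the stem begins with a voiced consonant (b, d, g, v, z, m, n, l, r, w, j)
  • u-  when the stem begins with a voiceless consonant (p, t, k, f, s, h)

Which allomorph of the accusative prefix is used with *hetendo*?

*hetendo*: first consonant = /h/, voiceless → u-.

u-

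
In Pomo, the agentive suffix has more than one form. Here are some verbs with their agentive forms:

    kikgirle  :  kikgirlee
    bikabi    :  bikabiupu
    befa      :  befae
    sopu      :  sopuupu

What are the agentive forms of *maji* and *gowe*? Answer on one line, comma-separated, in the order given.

The pattern is height harmony: -upu when the last vowel of the stem is a high vowel (*bikabi*, *sopu*); -e when the last vowel of the stem is a non-high vowel (*kikgirle*, *befa*).
Since the last vowel of *maji* is /i/ (a high vowel), it takes -upu, giving *majiupu*.
Since the last vowel of *gowe* is /e/ (a non-high vowel), it takes -e, giving *gowee*.

majiupu, gowee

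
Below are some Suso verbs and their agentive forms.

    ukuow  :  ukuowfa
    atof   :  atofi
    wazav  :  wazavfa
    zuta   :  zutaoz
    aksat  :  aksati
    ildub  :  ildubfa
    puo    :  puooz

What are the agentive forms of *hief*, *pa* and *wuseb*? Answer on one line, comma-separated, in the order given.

hiefi, paoz, wusebfa

The pattern is voicing of the final sound: -i when the stem ends in a voiceless consonant (*atof*, *aksat*); -fa when the stem ends in a voiced consonant (*ukuow*, *wazav*, *ildub*); -oz when the stem ends in a vowel (*zuta*, *puo*).
Since the final sound of *hief* is /f/ (a voiceless consonant), it takes -i, giving *hiefi*.
*pa*: final sound = /a/, a vowel → -oz → *paoz*.
*wuseb* — final sound /b/ (a voiced consonant) → -fa → *wusebfa*.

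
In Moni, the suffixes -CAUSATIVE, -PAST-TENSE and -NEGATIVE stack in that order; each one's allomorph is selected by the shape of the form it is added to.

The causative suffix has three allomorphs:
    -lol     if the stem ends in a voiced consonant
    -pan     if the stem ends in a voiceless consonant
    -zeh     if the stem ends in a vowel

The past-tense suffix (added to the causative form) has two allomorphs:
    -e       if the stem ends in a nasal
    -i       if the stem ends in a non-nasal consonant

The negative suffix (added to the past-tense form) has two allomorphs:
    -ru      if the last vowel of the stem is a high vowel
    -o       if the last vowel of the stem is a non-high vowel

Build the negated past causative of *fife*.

The final sound of *fife* is /e/, which is a vowel, so the causative suffix is -zeh, giving *fifezeh*.
The causative form *fifezeh* — final consonant /h/ (non-nasal) → -i → *fifezehi*.
The past-tense form *fifezehi* — last vowel /i/ (a high vowel) → -ru → *fifezehiru*.

fifezehiru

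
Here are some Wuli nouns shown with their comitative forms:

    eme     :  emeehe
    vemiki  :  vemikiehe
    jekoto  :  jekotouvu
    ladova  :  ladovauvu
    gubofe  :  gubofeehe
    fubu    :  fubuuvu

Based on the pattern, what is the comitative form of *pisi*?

pisiehe

Looking at the last vowel of each stem: -ehe when the last vowel of the stem is a front vowel (*eme*, *vemiki*, *gubofe*); -uvu when the last vowel of the stem is a back vowel (*jekoto*, *ladova*, *fubu*).
*pisi* — last vowel /i/ (a front vowel) → -ehe → *pisiehe*.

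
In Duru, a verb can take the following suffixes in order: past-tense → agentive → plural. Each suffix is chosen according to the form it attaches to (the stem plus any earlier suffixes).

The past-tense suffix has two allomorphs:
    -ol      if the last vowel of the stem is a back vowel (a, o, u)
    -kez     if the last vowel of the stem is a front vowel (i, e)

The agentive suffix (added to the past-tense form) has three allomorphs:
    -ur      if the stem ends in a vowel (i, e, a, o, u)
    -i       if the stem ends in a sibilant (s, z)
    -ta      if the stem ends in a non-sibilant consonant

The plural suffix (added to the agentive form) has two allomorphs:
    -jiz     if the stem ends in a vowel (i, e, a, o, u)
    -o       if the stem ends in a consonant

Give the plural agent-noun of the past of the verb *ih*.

ihkezijiz

*ih* — last vowel /i/ (a front vowel) → -kez → *ihkez*.
The past-tense form *ihkez*: final sound = /z/, a sibilant → -i → *ihkezi*.
The agentive form *ihkezi* — final sound /i/ (a vowel) → -jiz → *ihkezijiz*.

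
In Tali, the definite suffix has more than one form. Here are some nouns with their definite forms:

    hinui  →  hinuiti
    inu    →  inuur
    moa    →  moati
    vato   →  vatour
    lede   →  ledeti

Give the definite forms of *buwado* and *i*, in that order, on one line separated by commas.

The pattern is rounding harmony: -ur when the last vowel of the stem is a rounded vowel (*inu*, *vato*); -ti when the last vowel of the stem is an unrounded vowel (*hinui*, *moa*, *lede*).
*buwado*: last vowel = /o/, a rounded vowel → -ur → *buwadour*.
*i*: last vowel = /i/, an unrounded vowel → -ti → *iti*.

buwadour, iti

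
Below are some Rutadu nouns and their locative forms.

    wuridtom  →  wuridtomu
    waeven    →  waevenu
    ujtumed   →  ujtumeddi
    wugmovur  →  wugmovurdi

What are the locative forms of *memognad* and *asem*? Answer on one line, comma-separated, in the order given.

Looking at the final consonant of each stem: -u when the stem ends in a nasal (*wuridtom*, *waeven*); -di when the stem ends in a non-nasal consonant (*ujtumed*, *wugmovur*).
The final consonant of *memognad* is /d/, which is non-nasal, so the suffix is -di, giving *memognaddi*.
*asem*: final consonant = /m/, a nasal → -u → *asemu*.

memognaddi, asemu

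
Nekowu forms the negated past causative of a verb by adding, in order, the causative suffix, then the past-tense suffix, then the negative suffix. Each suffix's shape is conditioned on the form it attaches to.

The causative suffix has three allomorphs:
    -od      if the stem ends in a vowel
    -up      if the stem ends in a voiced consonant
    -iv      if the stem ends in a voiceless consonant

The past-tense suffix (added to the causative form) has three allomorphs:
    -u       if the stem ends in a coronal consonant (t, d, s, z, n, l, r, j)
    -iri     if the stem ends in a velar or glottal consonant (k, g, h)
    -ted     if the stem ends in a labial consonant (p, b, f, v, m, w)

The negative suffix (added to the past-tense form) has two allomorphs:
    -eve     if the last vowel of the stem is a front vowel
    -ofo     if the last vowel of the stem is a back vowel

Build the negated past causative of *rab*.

rabuptedeve

*rab* — final sound /b/ (a voiced consonant) → -up → *rabup*.
The causative form *rabup*: final consonant = /p/, labial → -ted → *rabupted*.
The past-tense form *rabupted* — last vowel /e/ (a front vowel) → -eve → *rabuptedeve*.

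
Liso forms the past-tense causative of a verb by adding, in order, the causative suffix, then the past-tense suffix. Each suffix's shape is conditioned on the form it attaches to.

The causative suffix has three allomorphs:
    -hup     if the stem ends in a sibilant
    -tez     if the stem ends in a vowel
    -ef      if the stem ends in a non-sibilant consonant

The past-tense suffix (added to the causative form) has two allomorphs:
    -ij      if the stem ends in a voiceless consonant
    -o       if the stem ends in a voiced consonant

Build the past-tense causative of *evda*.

evdatezo

*evda* — final sound /a/ (a vowel) → -tez → *evdatez*.
The causative form *evdatez*: final consonant = /z/, voiced → -o → *evdatezo*.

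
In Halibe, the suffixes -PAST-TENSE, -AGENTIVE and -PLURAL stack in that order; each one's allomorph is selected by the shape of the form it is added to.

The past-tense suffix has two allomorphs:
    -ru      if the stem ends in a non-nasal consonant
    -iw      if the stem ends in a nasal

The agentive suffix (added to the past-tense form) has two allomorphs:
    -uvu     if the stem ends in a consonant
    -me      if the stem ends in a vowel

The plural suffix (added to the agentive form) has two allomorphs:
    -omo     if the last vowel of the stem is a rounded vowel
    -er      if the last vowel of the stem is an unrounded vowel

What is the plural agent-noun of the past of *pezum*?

pezumiwuvuomo

Since the final consonant of *pezum* is /m/ (a nasal), it takes -iw, giving *pezumiw*.
Since the final sound of the past-tense form *pezumiw* is /w/ (a consonant), it takes -uvu, giving *pezumiwuvu*.
The agentive form *pezumiwuvu*: last vowel = /u/, a rounded vowel → -omo → *pezumiwuvuomo*.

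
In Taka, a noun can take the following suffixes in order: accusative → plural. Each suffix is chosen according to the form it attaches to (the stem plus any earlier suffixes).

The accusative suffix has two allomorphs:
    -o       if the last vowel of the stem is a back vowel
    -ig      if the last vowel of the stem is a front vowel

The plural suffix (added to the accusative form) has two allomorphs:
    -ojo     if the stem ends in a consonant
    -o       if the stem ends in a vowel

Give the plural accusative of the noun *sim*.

The last vowel of *sim* is /i/, which is a front vowel, so the accusative suffix is -ig, giving *simig*.
The final sound of the accusative form *simig* is /g/, which is a consonant, so the plural suffix is -ojo, giving *simigojo*.

simigojo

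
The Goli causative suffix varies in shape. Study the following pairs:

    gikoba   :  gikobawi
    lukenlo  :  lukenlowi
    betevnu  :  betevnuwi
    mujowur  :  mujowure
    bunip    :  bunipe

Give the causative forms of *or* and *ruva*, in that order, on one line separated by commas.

ore, ruvawi

The alternation tracks the final sound of the stem — -e when the stem ends in a consonant (*mujowur*, *bunip*); -wi when the stem ends in a vowel (*gikoba*, *lukenlo*, *betevnu*).
*or*: final sound = /r/, a consonant → -e → *ore*.
*ruva*: final sound = /a/, a vowel → -wi → *ruvawi*.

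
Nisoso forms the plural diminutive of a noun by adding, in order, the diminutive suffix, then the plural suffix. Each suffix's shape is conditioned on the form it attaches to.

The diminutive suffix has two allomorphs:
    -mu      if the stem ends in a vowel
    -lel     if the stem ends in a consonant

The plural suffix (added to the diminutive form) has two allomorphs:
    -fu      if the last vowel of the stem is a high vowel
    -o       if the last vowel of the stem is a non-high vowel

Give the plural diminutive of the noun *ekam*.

ekamlelo

The final sound of *ekam* is /m/, which is a consonant, so the diminutive suffix is -lel, giving *ekamlel*.
The diminutive form *ekamlel*: last vowel = /e/, a non-high vowel → -o → *ekamlelo*.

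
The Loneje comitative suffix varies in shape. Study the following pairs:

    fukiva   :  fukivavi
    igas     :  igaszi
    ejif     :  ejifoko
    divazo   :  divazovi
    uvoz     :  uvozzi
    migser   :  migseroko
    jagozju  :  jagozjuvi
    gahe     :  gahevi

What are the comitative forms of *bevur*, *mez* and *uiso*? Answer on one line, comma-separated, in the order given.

bevuroko, mezzi, uisovi

The suffix is conditioned by the final sound: -zi when the stem ends in a sibilant (*igas*, *uvoz*); -oko when the stem ends in a non-sibilant consonant (*ejif*, *migser*); -vi when the stem ends in a vowel (*fukiva*, *divazo*, *jagozju*, *gahe*).
*bevur* — final sound /r/ (a non-sibilant consonant) → -oko → *bevuroko*.
*mez*: final sound = /z/, a sibilant → -zi → *mezzi*.
Since the final sound of *uiso* is /o/ (a vowel), it takes -vi, giving *uisovi*.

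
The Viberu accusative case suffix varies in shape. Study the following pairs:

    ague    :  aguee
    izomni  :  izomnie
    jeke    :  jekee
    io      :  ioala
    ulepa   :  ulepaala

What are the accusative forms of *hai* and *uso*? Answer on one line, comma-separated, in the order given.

The suffix is conditioned by the last vowel: -e when the last vowel of the stem is a front vowel (*ague*, *izomni*, *jeke*); -ala when the last vowel of the stem is a back vowel (*io*, *ulepa*).
*hai*: last vowel = /i/, a front vowel → -e → *haie*.
The last vowel of *uso* is /o/, which is a back vowel, so the suffix is -ala, giving *usoala*.

haie, usoala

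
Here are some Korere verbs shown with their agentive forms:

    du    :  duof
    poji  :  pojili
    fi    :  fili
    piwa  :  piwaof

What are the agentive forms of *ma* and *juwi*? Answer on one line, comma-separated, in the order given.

maof, juwili

Looking at the last vowel of each stem: -li when the last vowel of the stem is a front vowel (*poji*, *fi*); -of when the last vowel of the stem is a back vowel (*du*, *piwa*).
*ma* — last vowel /a/ (a back vowel) → -of → *maof*.
The last vowel of *juwi* is /i/, which is a front vowel, so the suffix is -li, giving *juwili*.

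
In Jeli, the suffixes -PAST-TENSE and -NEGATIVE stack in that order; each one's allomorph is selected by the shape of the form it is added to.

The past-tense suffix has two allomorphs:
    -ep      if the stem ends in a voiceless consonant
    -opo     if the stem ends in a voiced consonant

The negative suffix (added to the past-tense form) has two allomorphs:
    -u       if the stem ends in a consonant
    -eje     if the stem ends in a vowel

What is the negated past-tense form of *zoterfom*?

zoterfomopoeje

*zoterfom* — final consonant /m/ (voiced) → -opo → *zoterfomopo*.
The final sound of the past-tense form *zoterfomopo* is /o/, which is a vowel, so the negative suffix is -eje, giving *zoterfomopoeje*.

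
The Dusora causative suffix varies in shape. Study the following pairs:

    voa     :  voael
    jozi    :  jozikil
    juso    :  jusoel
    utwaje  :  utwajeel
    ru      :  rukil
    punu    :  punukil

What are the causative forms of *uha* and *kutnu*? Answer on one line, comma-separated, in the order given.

uhael, kutnukil

Looking at the last vowel of each stem: -kil when the last vowel of the stem is a high vowel (*jozi*, *ru*, *punu*); -el when the last vowel of the stem is a non-high vowel (*voa*, *juso*, *utwaje*).
Since the last vowel of *uha* is /a/ (a non-high vowel), it takes -el, giving *uhael*.
Since the last vowel of *kutnu* is /u/ (a high vowel), it takes -kil, giving *kutnukil*.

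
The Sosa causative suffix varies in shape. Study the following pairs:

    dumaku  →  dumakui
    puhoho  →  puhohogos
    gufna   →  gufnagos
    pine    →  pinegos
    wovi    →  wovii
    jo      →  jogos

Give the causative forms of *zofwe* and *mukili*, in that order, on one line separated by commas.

zofwegos, mukilii

Looking at the last vowel of each stem: -i when the last vowel of the stem is a high vowel (*dumaku*, *wovi*); -gos when the last vowel of the stem is a non-high vowel (*puhoho*, *gufna*, *pine*, *jo*).
The last vowel of *zofwe* is /e/, which is a non-high vowel, so the suffix is -gos, giving *zofwegos*.
The last vowel of *mukili* is /i/, which is a high vowel, so the suffix is -i, giving *mukilii*.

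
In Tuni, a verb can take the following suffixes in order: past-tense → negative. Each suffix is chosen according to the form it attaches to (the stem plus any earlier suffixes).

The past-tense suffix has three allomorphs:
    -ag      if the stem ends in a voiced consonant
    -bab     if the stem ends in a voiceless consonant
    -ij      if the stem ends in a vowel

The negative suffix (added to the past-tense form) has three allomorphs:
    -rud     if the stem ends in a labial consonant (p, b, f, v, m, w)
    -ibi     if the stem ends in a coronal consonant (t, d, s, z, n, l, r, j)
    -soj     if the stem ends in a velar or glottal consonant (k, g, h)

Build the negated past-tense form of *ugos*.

ugosbabrud

*ugos* — final sound /s/ (a voiceless consonant) → -bab → *ugosbab*.
The past-tense form *ugosbab*: final consonant = /b/, labial → -rud → *ugosbabrud*.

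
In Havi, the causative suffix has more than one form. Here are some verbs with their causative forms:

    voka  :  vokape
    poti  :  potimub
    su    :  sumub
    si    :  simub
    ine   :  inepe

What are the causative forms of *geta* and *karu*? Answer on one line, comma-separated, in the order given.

getape, karumub

Looking at the last vowel of each stem: -mub when the last vowel of the stem is a high vowel (*poti*, *su*, *si*); -pe when the last vowel of the stem is a non-high vowel (*voka*, *ine*).
Since the last vowel of *geta* is /a/ (a non-high vowel), it takes -pe, giving *getape*.
Since the last vowel of *karu* is /u/ (a high vowel), it takes -mub, giving *karumub*.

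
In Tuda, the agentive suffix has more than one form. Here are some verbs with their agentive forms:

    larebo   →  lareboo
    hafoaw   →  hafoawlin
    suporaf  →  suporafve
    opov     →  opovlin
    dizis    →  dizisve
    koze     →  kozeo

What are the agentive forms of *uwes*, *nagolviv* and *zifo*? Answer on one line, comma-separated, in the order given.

The suffix is conditioned by the final sound: -ve when the stem ends in a voiceless consonant (*suporaf*, *dizis*); -lin when the stem ends in a voiced consonant (*hafoaw*, *opov*); -o when the stem ends in a vowel (*larebo*, *koze*).
*uwes*: final sound = /s/, a voiceless consonant → -ve → *uwesve*.
The final sound of *nagolviv* is /v/, which is a voiced consonant, so the suffix is -lin, giving *nagolvivlin*.
Since the final sound of *zifo* is /o/ (a vowel), it takes -o, giving *zifoo*.

uwesve, nagolvivlin, zifoo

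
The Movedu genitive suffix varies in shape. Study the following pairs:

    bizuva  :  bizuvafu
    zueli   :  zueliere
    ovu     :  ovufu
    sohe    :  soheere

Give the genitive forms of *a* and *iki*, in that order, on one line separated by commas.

afu, ikiere

Looking at the last vowel of each stem: -ere when the last vowel of the stem is a front vowel (*zueli*, *sohe*); -fu when the last vowel of the stem is a back vowel (*bizuva*, *ovu*).
The last vowel of *a* is /a/, which is a back vowel, so the suffix is -fu, giving *afu*.
*iki*: last vowel = /i/, a front vowel → -ere → *ikiere*.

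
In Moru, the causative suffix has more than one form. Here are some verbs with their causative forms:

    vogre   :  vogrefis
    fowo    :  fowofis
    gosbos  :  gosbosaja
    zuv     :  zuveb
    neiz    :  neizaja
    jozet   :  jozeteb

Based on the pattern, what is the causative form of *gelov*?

The suffix is conditioned by the final sound: -aja when the stem ends in a sibilant (*gosbos*, *neiz*); -eb when the stem ends in a non-sibilant consonant (*zuv*, *jozet*); -fis when the stem ends in a vowel (*vogre*, *fowo*).
Since the final sound of *gelov* is /v/ (a non-sibilant consonant), it takes -eb, giving *geloveb*.

geloveb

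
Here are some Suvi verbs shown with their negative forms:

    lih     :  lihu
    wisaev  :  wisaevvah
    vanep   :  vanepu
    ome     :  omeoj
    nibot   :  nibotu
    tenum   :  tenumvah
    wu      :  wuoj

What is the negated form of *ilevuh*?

The alternation tracks the final sound of the stem — -u when the stem ends in a voiceless consonant (*lih*, *vanep*, *nibot*); -vah when the stem ends in a voiced consonant (*wisaev*, *tenum*); -oj when the stem ends in a vowel (*ome*, *wu*).
*ilevuh*: final sound = /h/, a voiceless consonant → -u → *ilevuhu*.

ilevuhu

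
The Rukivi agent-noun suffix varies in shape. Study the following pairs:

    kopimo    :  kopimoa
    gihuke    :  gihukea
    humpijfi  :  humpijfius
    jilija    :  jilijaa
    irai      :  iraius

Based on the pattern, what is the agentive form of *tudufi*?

The alternation tracks the last vowel of the stem — -us when the last vowel of the stem is a high vowel (*humpijfi*, *irai*); -a when the last vowel of the stem is a non-high vowel (*kopimo*, *gihuke*, *jilija*).
*tudufi*: last vowel = /i/, a high vowel → -us → *tudufius*.

tudufius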